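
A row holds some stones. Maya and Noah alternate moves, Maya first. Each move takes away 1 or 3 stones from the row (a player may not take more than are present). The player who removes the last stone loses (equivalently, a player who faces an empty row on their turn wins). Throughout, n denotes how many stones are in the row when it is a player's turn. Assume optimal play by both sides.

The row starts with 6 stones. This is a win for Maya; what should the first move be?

Remove 1, leaving 5.

Build the W/L table. Terminal = W. A non-terminal position is W if it has a move to some L; otherwise it is L.
n=0: no move; the opponent has just taken the last stone and therefore loses → W
n=1: →0(W) only, which is W, so L
n=2: →1(L), so W
n=3: →2(W), 0(W) — all W, so L
n=4: →3(L), so W
n=5: →4(W), 2(W) — all W, so L
n=6: →5(L), so W
From 6, the L positions reachable in one move are: 5, 3. Any move reaching one of these is winning.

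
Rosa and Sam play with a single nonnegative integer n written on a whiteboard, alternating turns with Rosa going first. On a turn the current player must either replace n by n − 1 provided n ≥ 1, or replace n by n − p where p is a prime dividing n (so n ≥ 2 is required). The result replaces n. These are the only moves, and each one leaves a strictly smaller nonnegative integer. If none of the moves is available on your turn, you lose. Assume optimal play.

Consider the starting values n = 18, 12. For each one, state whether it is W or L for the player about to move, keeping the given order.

18: W, 12: L

Build the W/L table. Terminal = L. A non-terminal position is W if it has a move to some L; otherwise it is L.
n=0: no move → L
n=1: can move to 0, which is L ⇒ W
n=2: can move to 0, which is L ⇒ W
n=3: can move to 0, which is L ⇒ W
n=4: moves to 2(W), 3(W); every one is W ⇒ L
n=5: can move to 0, which is L ⇒ W
n=6: can move to 4, which is L ⇒ W
n=7: can move to 0, which is L ⇒ W
n=8: moves to 6(W), 7(W); every one is W ⇒ L
n=9: can move to 8, which is L ⇒ W
n=10: can move to 8, which is L ⇒ W
n=11: can move to 0, which is L ⇒ W
n=12: moves to 9(W), 10(W), 11(W); every one is W ⇒ L
n=13: can move to 0, which is L ⇒ W
n=14: can move to 12, which is L ⇒ W
n=15: can move to 12, which is L ⇒ W
n=16: moves to 14(W), 15(W); every one is W ⇒ L
n=17: can move to 0, which is L ⇒ W
n=18: can move to 16, which is L ⇒ W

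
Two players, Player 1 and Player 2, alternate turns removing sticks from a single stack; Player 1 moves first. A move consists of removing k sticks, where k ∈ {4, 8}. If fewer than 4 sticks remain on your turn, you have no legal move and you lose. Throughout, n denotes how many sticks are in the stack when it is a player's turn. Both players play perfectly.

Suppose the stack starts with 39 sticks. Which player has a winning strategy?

Positions with no move are L. A position that does have a move is losing for the player to move precisely when every available move leads to a winning position for the opponent. Fill in the labels:
n=0: no move → L
n=1: no move → L
n=2: no move → L
n=3: no move → L
n=4: can move to 0, which is L ⇒ W
n=5: can move to 1, which is L ⇒ W
n=6: can move to 2, which is L ⇒ W
n=7: can move to 3, which is L ⇒ W
n=8: can move to 0, which is L ⇒ W
n=9: can move to 1, which is L ⇒ W
n=10: can move to 2, which is L ⇒ W
n=11: can move to 3, which is L ⇒ W
n=12: moves to 8(W), 4(W); every one is W ⇒ L
n=13: moves to 9(W), 5(W); every one is W ⇒ L
n=14: moves to 10(W), 6(W); every one is W ⇒ L
n=15: moves to 11(W), 7(W); every one is W ⇒ L
n=16: can move to 12, which is L ⇒ W
n=17: can move to 13, which is L ⇒ W
n=18: can move to 14, which is L ⇒ W
n=19: can move to 15, which is L ⇒ W
n=20: can move to 12, which is L ⇒ W
n=21: can move to 13, which is L ⇒ W
n=22: can move to 14, which is L ⇒ W
n=23: can move to 15, which is L ⇒ W
n=24: moves to 20(W), 16(W); every one is W ⇒ L
n=25: moves to 21(W), 17(W); every one is W ⇒ L
n=26: moves to 22(W), 18(W); every one is W ⇒ L
n=27: moves to 23(W), 19(W); every one is W ⇒ L
n=28: can move to 24, which is L ⇒ W
n=29: can move to 25, which is L ⇒ W
n=30: can move to 26, which is L ⇒ W
n=31: can move to 27, which is L ⇒ W
n=32: can move to 24, which is L ⇒ W
n=33: can move to 25, which is L ⇒ W
n=34: can move to 26, which is L ⇒ W
n=35: can move to 27, which is L ⇒ W
n=36: moves to 32(W), 28(W); every one is W ⇒ L
n=37: moves to 33(W), 29(W); every one is W ⇒ L
n=38: moves to 34(W), 30(W); every one is W ⇒ L
n=39: moves to 35(W), 31(W); every one is W ⇒ L
Every move from 39 reaches a W position, so the mover loses.

Player 2 wins.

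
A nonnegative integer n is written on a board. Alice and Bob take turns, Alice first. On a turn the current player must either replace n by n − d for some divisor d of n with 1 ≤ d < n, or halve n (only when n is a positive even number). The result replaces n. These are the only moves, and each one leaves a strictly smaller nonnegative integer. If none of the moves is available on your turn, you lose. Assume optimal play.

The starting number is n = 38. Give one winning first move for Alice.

Move to 19.

Work bottom-up. With no move the player to move loses. Otherwise the position is W if at least one move leads to an L position for the opponent, and L if every move leads to a W.
n=0: no move → L
n=1: no move → L
n=2: reaches L-position 1 → W
n=3: only reaches 2(W), which is W → L
n=4: reaches L-position 3 → W
n=5: only reaches 4(W), which is W → L
n=6: reaches L-position 3 → W
n=7: only reaches 6(W), which is W → L
n=8: reaches L-position 7 → W
n=9: only reaches 6(W), 8(W), all W → L
n=10: reaches L-position 5 → W
n=11: only reaches 10(W), which is W → L
n=12: reaches L-position 9 → W
n=13: only reaches 12(W), which is W → L
n=14: reaches L-position 7 → W
n=15: only reaches 10(W), 12(W), 14(W), all W → L
n=16: reaches L-position 15 → W
n=17: only reaches 16(W), which is W → L
n=18: reaches L-position 9 → W
n=19: only reaches 18(W), which is W → L
n=20: reaches L-position 15 → W
n=21: only reaches 14(W), 18(W), 20(W), all W → L
n=22: reaches L-position 11 → W
n=23: only reaches 22(W), which is W → L
n=24: reaches L-position 21 → W
n=25: only reaches 20(W), 24(W), all W → L
n=26: reaches L-position 13 → W
n=27: only reaches 18(W), 24(W), 26(W), all W → L
n=28: reaches L-position 21 → W
n=29: only reaches 28(W), which is W → L
n=30: reaches L-position 15 → W
n=31: only reaches 30(W), which is W → L
n=32: reaches L-position 31 → W
n=33: only reaches 22(W), 30(W), 32(W), all W → L
n=34: reaches L-position 17 → W
n=35: only reaches 28(W), 30(W), 34(W), all W → L
n=36: reaches L-position 27 → W
n=37: only reaches 36(W), which is W → L
n=38: reaches L-position 19 → W
From 38, the L positions reachable in one move are: 19, 37. Any move reaching one of these is winning.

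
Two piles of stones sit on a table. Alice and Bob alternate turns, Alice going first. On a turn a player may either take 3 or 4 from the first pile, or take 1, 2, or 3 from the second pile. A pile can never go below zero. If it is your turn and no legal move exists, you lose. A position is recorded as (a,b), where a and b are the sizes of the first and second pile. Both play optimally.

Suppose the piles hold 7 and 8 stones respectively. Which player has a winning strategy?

Bob wins.

Positions with no move are L. A position that does have a move is losing for the player to move precisely when every available move leads to a winning position for the opponent. Fill in the labels:
No move ever increases a pile, so every position that can arise here has a ≤ 7 and b ≤ 8; it is enough to label the cells with 0 ≤ a ≤ 7 and 0 ≤ b ≤ 8.
Every move lowers a or b (never raises either), so fill the grid row by row in increasing a, and left to right within a row: each cell's successors are then already labelled.
      b=0  b=1  b=2  b=3  b=4  b=5  b=6  b=7  b=8
a=0:    L    W    W    W    L    W    W    W    L
a=1:    L    W    W    W    L    W    W    W    L
a=2:    L    W    W    W    L    W    W    W    L
a=3:    W    L    W    W    W    L    W    W    W
a=4:    W    L    W    W    W    L    W    W    W
a=5:    W    L    W    W    W    L    W    W    W
a=6:    W    W    L    W    W    W    L    W    W
a=7:    L    W    W    W    L    W    W    W    L
Cells with no legal move (terminal, hence L): (0,0), (1,0), (2,0).
The remaining L cells, each justified by listing all of its moves:
(0,4): moves to (0,3)(W), (0,2)(W), (0,1)(W); every one is W ⇒ L
(0,8): moves to (0,7)(W), (0,6)(W), (0,5)(W); every one is W ⇒ L
(1,4): moves to (1,3)(W), (1,2)(W), (1,1)(W); every one is W ⇒ L
(1,8): moves to (1,7)(W), (1,6)(W), (1,5)(W); every one is W ⇒ L
(2,4): moves to (2,3)(W), (2,2)(W), (2,1)(W); every one is W ⇒ L
(2,8): moves to (2,7)(W), (2,6)(W), (2,5)(W); every one is W ⇒ L
(3,1): moves to (0,1)(W), (3,0)(W); every one is W ⇒ L
(3,5): moves to (0,5)(W), (3,4)(W), (3,3)(W), (3,2)(W); every one is W ⇒ L
(4,1): moves to (1,1)(W), (0,1)(W), (4,0)(W); every one is W ⇒ L
(4,5): moves to (1,5)(W), (0,5)(W), (4,4)(W), (4,3)(W), (4,2)(W); every one is W ⇒ L
(5,1): moves to (2,1)(W), (1,1)(W), (5,0)(W); every one is W ⇒ L
(5,5): moves to (2,5)(W), (1,5)(W), (5,4)(W), (5,3)(W), (5,2)(W); every one is W ⇒ L
(6,2): moves to (3,2)(W), (2,2)(W), (6,1)(W), (6,0)(W); every one is W ⇒ L
(6,6): moves to (3,6)(W), (2,6)(W), (6,5)(W), (6,4)(W), (6,3)(W); every one is W ⇒ L
(7,0): moves to (4,0)(W), (3,0)(W); every one is W ⇒ L
(7,4): moves to (4,4)(W), (3,4)(W), (7,3)(W), (7,2)(W), (7,1)(W); every one is W ⇒ L
(7,8): moves to (4,8)(W), (3,8)(W), (7,7)(W), (7,6)(W), (7,5)(W); every one is W ⇒ L
Every other cell has at least one move into one of the L cells above, so it is W.
Every move from (7,8) reaches a W position, so the mover loses.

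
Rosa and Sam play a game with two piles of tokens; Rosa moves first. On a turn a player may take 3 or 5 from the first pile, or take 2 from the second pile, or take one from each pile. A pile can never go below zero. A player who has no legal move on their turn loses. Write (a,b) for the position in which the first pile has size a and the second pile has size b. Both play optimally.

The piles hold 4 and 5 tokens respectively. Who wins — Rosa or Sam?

Sam wins.

Compute win/loss labels from the base case upward. A position with no move is L. Any other position is W if it can reach an L in one move, else L.
No move ever increases a pile, so every position that can arise here has a ≤ 4 and b ≤ 5; it is enough to label the cells with 0 ≤ a ≤ 4 and 0 ≤ b ≤ 5.
Every move lowers a or b (never raises either), so fill the grid row by row in increasing a, and left to right within a row: each cell's successors are then already labelled.
      b=0  b=1  b=2  b=3  b=4  b=5
a=0:    L    L    W    W    L    L
a=1:    L    W    W    L    L    W
a=2:    L    W    W    L    W    W
a=3:    W    W    L    L    W    W
a=4:    W    L    L    W    W    L
Cells with no legal move (terminal, hence L): (0,0), (0,1), (1,0), (2,0).
The remaining L cells, each justified by listing all of its moves:
(0,4): the only move is to (0,2)(W), a W ⇒ L
(0,5): the only move is to (0,3)(W), a W ⇒ L
(1,3): moves to (1,1)(W), (0,2)(W); every one is W ⇒ L
(1,4): moves to (1,2)(W), (0,3)(W); every one is W ⇒ L
(2,3): moves to (2,1)(W), (1,2)(W); every one is W ⇒ L
(3,2): moves to (0,2)(W), (3,0)(W), (2,1)(W); every one is W ⇒ L
(3,3): moves to (0,3)(W), (3,1)(W), (2,2)(W); every one is W ⇒ L
(4,1): moves to (1,1)(W), (3,0)(W); every one is W ⇒ L
(4,2): moves to (1,2)(W), (4,0)(W), (3,1)(W); every one is W ⇒ L
(4,5): moves to (1,5)(W), (4,3)(W), (3,4)(W); every one is W ⇒ L
Every other cell has at least one move into one of the L cells above, so it is W.
Every move from (4,5) reaches a W position, so the mover loses.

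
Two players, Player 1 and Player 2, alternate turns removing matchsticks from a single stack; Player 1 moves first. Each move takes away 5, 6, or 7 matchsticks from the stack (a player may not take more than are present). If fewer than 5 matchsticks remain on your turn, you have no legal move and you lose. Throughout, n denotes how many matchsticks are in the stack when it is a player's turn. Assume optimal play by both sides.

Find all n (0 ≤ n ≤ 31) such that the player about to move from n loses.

Build the W/L table. Terminal = L. A non-terminal position is W if it has a move to some L; otherwise it is L.
n=0: no move → L
n=1: no move → L
n=2: no move → L
n=3: no move → L
n=4: no move → L
n=5: W (go to 0, an L position)
n=6: W (go to 1, an L position)
n=7: W (go to 2, an L position)
n=8: W (go to 3, an L position)
n=9: W (go to 4, an L position)
n=10: W (go to 4, an L position)
n=11: W (go to 4, an L position)
n=12: L (options 7(W), 6(W), 5(W) are all W)
n=13: L (options 8(W), 7(W), 6(W) are all W)
n=14: L (options 9(W), 8(W), 7(W) are all W)
n=15: L (options 10(W), 9(W), 8(W) are all W)
n=16: L (options 11(W), 10(W), 9(W) are all W)
n=17: W (go to 12, an L position)
n=18: W (go to 13, an L position)
n=19: W (go to 14, an L position)
n=20: W (go to 15, an L position)
n=21: W (go to 16, an L position)
n=22: W (go to 16, an L position)
n=23: W (go to 16, an L position)
n=24: L (options 19(W), 18(W), 17(W) are all W)
n=25: L (options 20(W), 19(W), 18(W) are all W)
n=26: L (options 21(W), 20(W), 19(W) are all W)
n=27: L (options 22(W), 21(W), 20(W) are all W)
n=28: L (options 23(W), 22(W), 21(W) are all W)
n=29: W (go to 24, an L position)
n=30: W (go to 25, an L position)
n=31: W (go to 26, an L position)
Reading off the rows marked L gives the requested list; there are 15 such values of n.

0, 1, 2, 3, 4, 12, 13, 14, 15, 16, 24, 25, 26, 27, 28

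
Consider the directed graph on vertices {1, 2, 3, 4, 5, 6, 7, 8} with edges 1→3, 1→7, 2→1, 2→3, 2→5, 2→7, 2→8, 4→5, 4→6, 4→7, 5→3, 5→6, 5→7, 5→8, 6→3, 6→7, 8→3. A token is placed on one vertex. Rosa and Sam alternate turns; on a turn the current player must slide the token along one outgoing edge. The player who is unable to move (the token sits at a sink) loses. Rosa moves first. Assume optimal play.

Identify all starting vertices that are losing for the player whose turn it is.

3, 7

Compute win/loss labels from the base case upward. A position with no move is L. Any other position is W if it can reach an L in one move, else L.
Every edge goes from a vertex to one that appears earlier in the order 7, 3, 8, 6, 5, 1, 4, 2, so processing vertices in that order labels each vertex after all of its successors.
7: no outgoing edge → L
3: no outgoing edge → L
8: reaches L-position 3 → W
6: reaches L-position 3 → W
5: reaches L-position 3 → W
1: reaches L-position 3 → W
4: reaches L-position 7 → W
2: reaches L-position 3 → W
The losing starting vertices are exactly the entries labelled L in this table (2 of them).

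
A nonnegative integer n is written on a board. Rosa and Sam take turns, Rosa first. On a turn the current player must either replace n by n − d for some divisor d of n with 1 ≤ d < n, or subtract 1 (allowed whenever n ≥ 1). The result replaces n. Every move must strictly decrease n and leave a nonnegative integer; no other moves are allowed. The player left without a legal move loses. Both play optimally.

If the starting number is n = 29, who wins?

Sam wins.

Positions with no move are L. A position that does have a move is losing for the player to move precisely when every available move leads to a winning position for the opponent. Fill in the labels:
n=0: no move → L
n=1: reaches L-position 0 → W
n=2: only reaches 1(W), which is W → L
n=3: reaches L-position 2 → W
n=4: reaches L-position 2 → W
n=5: only reaches 4(W), which is W → L
n=6: reaches L-position 5 → W
n=7: only reaches 6(W), which is W → L
n=8: reaches L-position 7 → W
n=9: only reaches 6(W), 8(W), all W → L
n=10: reaches L-position 5 → W
n=11: only reaches 10(W), which is W → L
n=12: reaches L-position 9 → W
n=13: only reaches 12(W), which is W → L
n=14: reaches L-position 7 → W
n=15: only reaches 10(W), 12(W), 14(W), all W → L
n=16: reaches L-position 15 → W
n=17: only reaches 16(W), which is W → L
n=18: reaches L-position 9 → W
n=19: only reaches 18(W), which is W → L
n=20: reaches L-position 15 → W
n=21: only reaches 14(W), 18(W), 20(W), all W → L
n=22: reaches L-position 11 → W
n=23: only reaches 22(W), which is W → L
n=24: reaches L-position 21 → W
n=25: only reaches 20(W), 24(W), all W → L
n=26: reaches L-position 13 → W
n=27: only reaches 18(W), 24(W), 26(W), all W → L
n=28: reaches L-position 21 → W
n=29: only reaches 28(W), which is W → L
Every move from 29 reaches a W position, so the mover loses.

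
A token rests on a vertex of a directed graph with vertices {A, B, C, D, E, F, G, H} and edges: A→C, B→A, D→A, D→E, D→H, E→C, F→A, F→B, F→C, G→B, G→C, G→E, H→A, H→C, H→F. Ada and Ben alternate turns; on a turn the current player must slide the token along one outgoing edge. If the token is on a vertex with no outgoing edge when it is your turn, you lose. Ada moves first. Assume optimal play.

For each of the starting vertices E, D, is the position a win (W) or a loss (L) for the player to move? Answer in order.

Positions with no move are L. A position that does have a move is losing for the player to move precisely when every available move leads to a winning position for the opponent. Fill in the labels:
Every edge goes from a vertex to one that appears earlier in the order C, E, A, B, F, H, D, G, so processing vertices in that order labels each vertex after all of its successors.
C: no outgoing edge → L
E: W (go to C, an L position)
A: W (go to C, an L position)
B: L (sole option A(W) is W)
F: W (go to B, an L position)
H: W (go to C, an L position)
D: L (options H(W), A(W), E(W) are all W)
G: W (go to B, an L position)

E: W, D: L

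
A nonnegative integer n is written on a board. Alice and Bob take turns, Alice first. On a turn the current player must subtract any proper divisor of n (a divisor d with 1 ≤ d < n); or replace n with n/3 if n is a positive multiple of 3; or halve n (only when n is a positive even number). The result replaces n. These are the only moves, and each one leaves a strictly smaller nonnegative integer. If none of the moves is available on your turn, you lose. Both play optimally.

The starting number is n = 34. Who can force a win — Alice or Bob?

Classify positions by backward induction: terminal positions (no move available) are L. From any other position, the mover wins iff some move reaches an L.
n=0: no move → L
n=1: no move → L
n=2: can move to 1, which is L ⇒ W
n=3: can move to 1, which is L ⇒ W
n=4: moves to 2(W), 3(W); every one is W ⇒ L
n=5: can move to 4, which is L ⇒ W
n=6: can move to 4, which is L ⇒ W
n=7: the only move is to 6(W), a W ⇒ L
n=8: can move to 4, which is L ⇒ W
n=9: moves to 3(W), 6(W), 8(W); every one is W ⇒ L
n=10: can move to 9, which is L ⇒ W
n=11: the only move is to 10(W), a W ⇒ L
n=12: can move to 4, which is L ⇒ W
n=13: the only move is to 12(W), a W ⇒ L
n=14: can move to 7, which is L ⇒ W
n=15: moves to 5(W), 10(W), 12(W), 14(W); every one is W ⇒ L
n=16: can move to 15, which is L ⇒ W
n=17: the only move is to 16(W), a W ⇒ L
n=18: can move to 9, which is L ⇒ W
n=19: the only move is to 18(W), a W ⇒ L
n=20: can move to 15, which is L ⇒ W
n=21: can move to 7, which is L ⇒ W
n=22: can move to 11, which is L ⇒ W
n=23: the only move is to 22(W), a W ⇒ L
n=24: can move to 23, which is L ⇒ W
n=25: moves to 20(W), 24(W); every one is W ⇒ L
n=26: can move to 13, which is L ⇒ W
n=27: can move to 9, which is L ⇒ W
n=28: moves to 14(W), 21(W), 24(W), 26(W), 27(W); every one is W ⇒ L
n=29: can move to 28, which is L ⇒ W
n=30: can move to 15, which is L ⇒ W
n=31: the only move is to 30(W), a W ⇒ L
n=32: can move to 28, which is L ⇒ W
n=33: can move to 11, which is L ⇒ W
n=34: can move to 17, which is L ⇒ W
The starting position 34 is W: Alice should move to 17, handing over an L position.

Alice wins.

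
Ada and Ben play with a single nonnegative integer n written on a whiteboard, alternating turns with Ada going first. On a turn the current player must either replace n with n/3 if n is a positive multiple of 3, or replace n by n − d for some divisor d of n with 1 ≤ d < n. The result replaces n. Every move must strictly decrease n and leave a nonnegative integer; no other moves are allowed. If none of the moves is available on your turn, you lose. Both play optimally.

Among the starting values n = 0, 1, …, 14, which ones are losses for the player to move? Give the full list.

0, 1, 4, 7, 9, 11, 13

Build the W/L table. Terminal = L. A non-terminal position is W if it has a move to some L; otherwise it is L.
n=0: no move → L
n=1: no move → L
n=2: can move to 1, which is L ⇒ W
n=3: can move to 1, which is L ⇒ W
n=4: moves to 2(W), 3(W); every one is W ⇒ L
n=5: can move to 4, which is L ⇒ W
n=6: can move to 4, which is L ⇒ W
n=7: the only move is to 6(W), a W ⇒ L
n=8: can move to 4, which is L ⇒ W
n=9: moves to 3(W), 6(W), 8(W); every one is W ⇒ L
n=10: can move to 9, which is L ⇒ W
n=11: the only move is to 10(W), a W ⇒ L
n=12: can move to 4, which is L ⇒ W
n=13: the only move is to 12(W), a W ⇒ L
n=14: can move to 7, which is L ⇒ W
Reading off the rows marked L gives the requested list; there are 7 such values of n.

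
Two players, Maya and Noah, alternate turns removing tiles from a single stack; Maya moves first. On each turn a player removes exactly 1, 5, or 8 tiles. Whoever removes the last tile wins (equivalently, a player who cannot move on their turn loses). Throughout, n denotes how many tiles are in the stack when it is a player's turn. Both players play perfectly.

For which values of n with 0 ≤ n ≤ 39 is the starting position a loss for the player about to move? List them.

0, 2, 4, 6, 13, 15, 17, 19, 26, 28, 30, 32, 39

Work bottom-up. With no move the player to move loses. Otherwise the position is W if at least one move leads to an L position for the opponent, and L if every move leads to a W.
n=0: no move → L
n=1: can move to 0, which is L ⇒ W
n=2: the only move is to 1(W), a W ⇒ L
n=3: can move to 2, which is L ⇒ W
n=4: the only move is to 3(W), a W ⇒ L
n=5: can move to 4, which is L ⇒ W
n=6: moves to 5(W), 1(W); every one is W ⇒ L
n=7: can move to 6, which is L ⇒ W
n=8: can move to 0, which is L ⇒ W
n=9: can move to 4, which is L ⇒ W
n=10: can move to 2, which is L ⇒ W
n=11: can move to 6, which is L ⇒ W
n=12: can move to 4, which is L ⇒ W
n=13: moves to 12(W), 8(W), 5(W); every one is W ⇒ L
n=14: can move to 13, which is L ⇒ W
n=15: moves to 14(W), 10(W), 7(W); every one is W ⇒ L
n=16: can move to 15, which is L ⇒ W
n=17: moves to 16(W), 12(W), 9(W); every one is W ⇒ L
n=18: can move to 17, which is L ⇒ W
n=19: moves to 18(W), 14(W), 11(W); every one is W ⇒ L
n=20: can move to 19, which is L ⇒ W
n=21: can move to 13, which is L ⇒ W
n=22: can move to 17, which is L ⇒ W
n=23: can move to 15, which is L ⇒ W
n=24: can move to 19, which is L ⇒ W
n=25: can move to 17, which is L ⇒ W
n=26: moves to 25(W), 21(W), 18(W); every one is W ⇒ L
n=27: can move to 26, which is L ⇒ W
n=28: moves to 27(W), 23(W), 20(W); every one is W ⇒ L
n=29: can move to 28, which is L ⇒ W
n=30: moves to 29(W), 25(W), 22(W); every one is W ⇒ L
n=31: can move to 30, which is L ⇒ W
n=32: moves to 31(W), 27(W), 24(W); every one is W ⇒ L
n=33: can move to 32, which is L ⇒ W
n=34: can move to 26, which is L ⇒ W
n=35: can move to 30, which is L ⇒ W
n=36: can move to 28, which is L ⇒ W
n=37: can move to 32, which is L ⇒ W
n=38: can move to 30, which is L ⇒ W
n=39: moves to 38(W), 34(W), 31(W); every one is W ⇒ L
The losing starting values of n are exactly the entries labelled L in this table (13 of them).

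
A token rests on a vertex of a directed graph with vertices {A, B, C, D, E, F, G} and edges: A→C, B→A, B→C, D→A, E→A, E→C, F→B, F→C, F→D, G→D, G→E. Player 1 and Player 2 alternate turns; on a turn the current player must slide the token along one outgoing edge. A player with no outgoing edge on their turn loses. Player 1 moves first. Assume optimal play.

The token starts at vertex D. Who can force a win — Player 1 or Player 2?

Player 2 wins.

Label each position W (a win for the player to move) or L (a loss). A position with no legal move is L; any other position is W exactly when some move reaches an L, and L when every move reaches a W.
Every edge goes from a vertex to one that appears earlier in the order C, A, B, E, D, F, G, so processing vertices in that order labels each vertex after all of its successors.
C: no outgoing edge → L
A: W (go to C, an L position)
B: W (go to C, an L position)
E: W (go to C, an L position)
D: L (sole option A(W) is W)
F: W (go to D, an L position)
G: W (go to D, an L position)
Every move from D reaches a W position, so the mover loses.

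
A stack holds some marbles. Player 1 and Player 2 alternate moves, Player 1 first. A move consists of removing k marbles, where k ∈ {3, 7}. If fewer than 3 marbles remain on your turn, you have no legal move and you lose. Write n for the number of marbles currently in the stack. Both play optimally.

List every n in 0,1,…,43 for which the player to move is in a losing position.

0, 1, 2, 6, 10, 11, 12, 16, 20, 21, 22, 26, 30, 31, 32, 36, 40, 41, 42

Label each position W (a win for the player to move) or L (a loss). A position with no legal move is L; any other position is W exactly when some move reaches an L, and L when every move reaches a W.
n=0: no move → L
n=1: no move → L
n=2: no move → L
n=3: W (go to 0, an L position)
n=4: W (go to 1, an L position)
n=5: W (go to 2, an L position)
n=6: L (sole option 3(W) is W)
n=7: W (go to 0, an L position)
n=8: W (go to 1, an L position)
n=9: W (go to 6, an L position)
n=10: L (options 7(W), 3(W) are all W)
n=11: L (options 8(W), 4(W) are all W)
n=12: L (options 9(W), 5(W) are all W)
n=13: W (go to 10, an L position)
n=14: W (go to 11, an L position)
n=15: W (go to 12, an L position)
n=16: L (options 13(W), 9(W) are all W)
n=17: W (go to 10, an L position)
n=18: W (go to 11, an L position)
n=19: W (go to 16, an L position)
n=20: L (options 17(W), 13(W) are all W)
n=21: L (options 18(W), 14(W) are all W)
n=22: L (options 19(W), 15(W) are all W)
n=23: W (go to 20, an L position)
n=24: W (go to 21, an L position)
n=25: W (go to 22, an L position)
n=26: L (options 23(W), 19(W) are all W)
n=27: W (go to 20, an L position)
n=28: W (go to 21, an L position)
n=29: W (go to 26, an L position)
n=30: L (options 27(W), 23(W) are all W)
n=31: L (options 28(W), 24(W) are all W)
n=32: L (options 29(W), 25(W) are all W)
n=33: W (go to 30, an L position)
n=34: W (go to 31, an L position)
n=35: W (go to 32, an L position)
n=36: L (options 33(W), 29(W) are all W)
n=37: W (go to 30, an L position)
n=38: W (go to 31, an L position)
n=39: W (go to 36, an L position)
n=40: L (options 37(W), 33(W) are all W)
n=41: L (options 38(W), 34(W) are all W)
n=42: L (options 39(W), 35(W) are all W)
n=43: W (go to 40, an L position)
The losing starting values of n are exactly the entries labelled L in this table (19 of them).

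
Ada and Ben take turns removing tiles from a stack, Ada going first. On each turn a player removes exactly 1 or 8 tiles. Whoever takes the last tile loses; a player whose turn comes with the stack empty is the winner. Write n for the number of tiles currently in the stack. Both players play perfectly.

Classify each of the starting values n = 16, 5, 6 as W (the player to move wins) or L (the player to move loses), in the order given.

16: L, 5: L, 6: W

Positions with no move are W. A position that does have a move is losing for the player to move precisely when every available move leads to a winning position for the opponent. Fill in the labels:
n=0: no move; the opponent has just taken the last tile and therefore loses → W
n=1: only reaches 0(W), which is W → L
n=2: reaches L-position 1 → W
n=3: only reaches 2(W), which is W → L
n=4: reaches L-position 3 → W
n=5: only reaches 4(W), which is W → L
n=6: reaches L-position 5 → W
n=7: only reaches 6(W), which is W → L
n=8: reaches L-position 7 → W
n=9: reaches L-position 1 → W
n=10: only reaches 9(W), 2(W), all W → L
n=11: reaches L-position 10 → W
n=12: only reaches 11(W), 4(W), all W → L
n=13: reaches L-position 12 → W
n=14: only reaches 13(W), 6(W), all W → L
n=15: reaches L-position 14 → W
n=16: only reaches 15(W), 8(W), all W → L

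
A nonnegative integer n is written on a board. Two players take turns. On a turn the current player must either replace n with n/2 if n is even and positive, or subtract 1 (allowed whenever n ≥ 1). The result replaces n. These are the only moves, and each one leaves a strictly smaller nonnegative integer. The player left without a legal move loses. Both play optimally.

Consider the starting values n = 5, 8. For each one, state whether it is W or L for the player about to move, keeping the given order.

Label each position W (a win for the player to move) or L (a loss). A position with no legal move is L; any other position is W exactly when some move reaches an L, and L when every move reaches a W.
n=0: no move → L
n=1: reaches L-position 0 → W
n=2: only reaches 1(W), which is W → L
n=3: reaches L-position 2 → W
n=4: reaches L-position 2 → W
n=5: only reaches 4(W), which is W → L
n=6: reaches L-position 5 → W
n=7: only reaches 6(W), which is W → L
n=8: reaches L-position 7 → W

5: L, 8: W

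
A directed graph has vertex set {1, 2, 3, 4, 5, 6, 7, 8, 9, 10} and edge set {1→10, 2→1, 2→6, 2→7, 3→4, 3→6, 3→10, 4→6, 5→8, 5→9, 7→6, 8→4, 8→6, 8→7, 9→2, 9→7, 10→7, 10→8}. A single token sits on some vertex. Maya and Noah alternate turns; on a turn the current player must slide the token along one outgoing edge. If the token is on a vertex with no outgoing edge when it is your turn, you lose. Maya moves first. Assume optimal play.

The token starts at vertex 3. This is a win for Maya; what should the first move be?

Move to 10.

Positions with no move are L. A position that does have a move is losing for the player to move precisely when every available move leads to a winning position for the opponent. Fill in the labels:
Every edge goes from a vertex to one that appears earlier in the order 6, 4, 7, 8, 10, 3, 1, 2, 9, 5, so processing vertices in that order labels each vertex after all of its successors.
6: no outgoing edge → L
4: →6(L), so W
7: →6(L), so W
8: →6(L), so W
10: →8(W), 7(W) — all W, so L
3: →10(L), so W
1: →10(L), so W
2: →6(L), so W
9: →2(W), 7(W) — all W, so L
5: →9(L), so W
From 3, the L positions reachable in one move are: 10, 6. Any move reaching one of these is winning.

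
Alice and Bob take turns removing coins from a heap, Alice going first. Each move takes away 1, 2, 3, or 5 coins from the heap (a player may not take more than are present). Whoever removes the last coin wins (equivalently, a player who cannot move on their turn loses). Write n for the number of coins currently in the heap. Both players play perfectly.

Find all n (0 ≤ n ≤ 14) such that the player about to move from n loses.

Work bottom-up. With no move the player to move loses. Otherwise the position is W if at least one move leads to an L position for the opponent, and L if every move leads to a W.
n=0: no move → L
n=1: reaches L-position 0 → W
n=2: reaches L-position 0 → W
n=3: reaches L-position 0 → W
n=4: only reaches 3(W), 2(W), 1(W), all W → L
n=5: reaches L-position 4 → W
n=6: reaches L-position 4 → W
n=7: reaches L-position 4 → W
n=8: only reaches 7(W), 6(W), 5(W), 3(W), all W → L
n=9: reaches L-position 8 → W
n=10: reaches L-position 8 → W
n=11: reaches L-position 8 → W
n=12: only reaches 11(W), 10(W), 9(W), 7(W), all W → L
n=13: reaches L-position 12 → W
n=14: reaches L-position 12 → W
The losing starting values of n are exactly the entries labelled L in this table (4 of them).

0, 4, 8, 12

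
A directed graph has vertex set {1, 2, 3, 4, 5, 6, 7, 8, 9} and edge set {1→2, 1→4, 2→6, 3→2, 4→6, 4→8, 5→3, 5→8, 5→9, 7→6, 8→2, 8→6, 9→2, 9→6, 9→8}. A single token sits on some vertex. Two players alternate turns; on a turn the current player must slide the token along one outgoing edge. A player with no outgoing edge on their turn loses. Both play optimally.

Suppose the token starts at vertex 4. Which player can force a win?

The first player wins.

Build the W/L table. Terminal = L. A non-terminal position is W if it has a move to some L; otherwise it is L.
Every edge goes from a vertex to one that appears earlier in the order 6, 2, 8, 3, 4, 7, 1, 9, 5, so processing vertices in that order labels each vertex after all of its successors.
6: no outgoing edge → L
2: →6(L), so W
8: →6(L), so W
3: →2(W) only, which is W, so L
4: →6(L), so W
7: →6(L), so W
1: →4(W), 2(W) — all W, so L
9: →6(L), so W
5: →3(L), so W
The starting position 4 is W: the player to move should move to 6, handing over an L position.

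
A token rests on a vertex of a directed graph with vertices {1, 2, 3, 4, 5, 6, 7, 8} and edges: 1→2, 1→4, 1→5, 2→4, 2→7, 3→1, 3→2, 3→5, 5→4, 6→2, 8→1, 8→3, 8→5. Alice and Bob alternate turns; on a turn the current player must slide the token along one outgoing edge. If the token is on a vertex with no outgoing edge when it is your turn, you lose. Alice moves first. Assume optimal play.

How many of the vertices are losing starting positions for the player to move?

4

Work bottom-up. With no move the player to move loses. Otherwise the position is W if at least one move leads to an L position for the opponent, and L if every move leads to a W.
Every edge goes from a vertex to one that appears earlier in the order 7, 4, 2, 5, 1, 6, 3, 8, so processing vertices in that order labels each vertex after all of its successors.
7: no outgoing edge → L
4: no outgoing edge → L
2: W (go to 4, an L position)
5: W (go to 4, an L position)
1: W (go to 4, an L position)
6: L (sole option 2(W) is W)
3: L (options 1(W), 5(W), 2(W) are all W)
8: W (go to 3, an L position)
The L vertices are 3, 4, 6, 7; that is 4 in all.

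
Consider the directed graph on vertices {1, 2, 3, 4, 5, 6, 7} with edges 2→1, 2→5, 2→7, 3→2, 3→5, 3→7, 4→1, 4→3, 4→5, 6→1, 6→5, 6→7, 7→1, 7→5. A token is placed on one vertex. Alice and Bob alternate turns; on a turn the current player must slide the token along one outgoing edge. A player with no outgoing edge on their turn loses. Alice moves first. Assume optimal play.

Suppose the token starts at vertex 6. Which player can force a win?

Positions with no move are L. A position that does have a move is losing for the player to move precisely when every available move leads to a winning position for the opponent. Fill in the labels:
Every edge goes from a vertex to one that appears earlier in the order 5, 1, 7, 6, 2, 3, 4, so processing vertices in that order labels each vertex after all of its successors.
5: no outgoing edge → L
1: no outgoing edge → L
7: can move to 1, which is L ⇒ W
6: can move to 1, which is L ⇒ W
2: can move to 1, which is L ⇒ W
3: can move to 5, which is L ⇒ W
4: can move to 1, which is L ⇒ W
The starting position 6 is W: Alice should move to 1, handing over an L position.

Alice wins.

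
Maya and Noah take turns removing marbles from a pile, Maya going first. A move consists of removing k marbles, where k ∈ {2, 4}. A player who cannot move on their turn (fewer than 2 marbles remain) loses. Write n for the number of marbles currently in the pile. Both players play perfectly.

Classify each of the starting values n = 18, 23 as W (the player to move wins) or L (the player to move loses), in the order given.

Build the W/L table. Terminal = L. A non-terminal position is W if it has a move to some L; otherwise it is L.
n=0: no move → L
n=1: no move → L
n=2: W (go to 0, an L position)
n=3: W (go to 1, an L position)
n=4: W (go to 0, an L position)
n=5: W (go to 1, an L position)
n=6: L (options 4(W), 2(W) are all W)
n=7: L (options 5(W), 3(W) are all W)
n=8: W (go to 6, an L position)
n=9: W (go to 7, an L position)
n=10: W (go to 6, an L position)
n=11: W (go to 7, an L position)
n=12: L (options 10(W), 8(W) are all W)
n=13: L (options 11(W), 9(W) are all W)
n=14: W (go to 12, an L position)
n=15: W (go to 13, an L position)
n=16: W (go to 12, an L position)
n=17: W (go to 13, an L position)
n=18: L (options 16(W), 14(W) are all W)
n=19: L (options 17(W), 15(W) are all W)
n=20: W (go to 18, an L position)
n=21: W (go to 19, an L position)
n=22: W (go to 18, an L position)
n=23: W (go to 19, an L position)

18: L, 23: W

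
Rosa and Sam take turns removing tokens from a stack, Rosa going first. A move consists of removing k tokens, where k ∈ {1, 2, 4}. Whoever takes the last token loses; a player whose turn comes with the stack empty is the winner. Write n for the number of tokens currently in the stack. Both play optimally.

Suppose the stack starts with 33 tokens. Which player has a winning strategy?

Rosa wins.

Classify positions by backward induction: terminal positions (no move available) are W. From any other position, the mover wins iff some move reaches an L.
n=0: no move; the opponent has just taken the last token and therefore loses → W
n=1: →0(W) only, which is W, so L
n=2: →1(L), so W
n=3: →1(L), so W
n=4: →3(W), 2(W), 0(W) — all W, so L
n=5: →4(L), so W
n=6: →4(L), so W
n=7: →6(W), 5(W), 3(W) — all W, so L
n=8: →7(L), so W
n=9: →7(L), so W
n=10: →9(W), 8(W), 6(W) — all W, so L
n=11: →10(L), so W
n=12: →10(L), so W
n=13: →12(W), 11(W), 9(W) — all W, so L
n=14: →13(L), so W
n=15: →13(L), so W
n=16: →15(W), 14(W), 12(W) — all W, so L
n=17: →16(L), so W
n=18: →16(L), so W
n=19: →18(W), 17(W), 15(W) — all W, so L
n=20: →19(L), so W
n=21: →19(L), so W
n=22: →21(W), 20(W), 18(W) — all W, so L
n=23: →22(L), so W
n=24: →22(L), so W
n=25: →24(W), 23(W), 21(W) — all W, so L
n=26: →25(L), so W
n=27: →25(L), so W
n=28: →27(W), 26(W), 24(W) — all W, so L
n=29: →28(L), so W
n=30: →28(L), so W
n=31: →30(W), 29(W), 27(W) — all W, so L
n=32: →31(L), so W
n=33: →31(L), so W
The starting position 33 is W: Rosa should remove 2, leaving 31, handing over an L position.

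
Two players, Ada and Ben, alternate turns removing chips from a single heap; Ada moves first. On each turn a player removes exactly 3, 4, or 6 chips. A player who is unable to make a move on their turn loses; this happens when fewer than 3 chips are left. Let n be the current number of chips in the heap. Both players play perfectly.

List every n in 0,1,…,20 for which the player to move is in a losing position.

0, 1, 2, 9, 10, 11, 18, 19, 20

Classify positions by backward induction: terminal positions (no move available) are L. From any other position, the mover wins iff some move reaches an L.
n=0: no move → L
n=1: no move → L
n=2: no move → L
n=3: →0(L), so W
n=4: →1(L), so W
n=5: →2(L), so W
n=6: →2(L), so W
n=7: →1(L), so W
n=8: →2(L), so W
n=9: →6(W), 5(W), 3(W) — all W, so L
n=10: →7(W), 6(W), 4(W) — all W, so L
n=11: →8(W), 7(W), 5(W) — all W, so L
n=12: →9(L), so W
n=13: →10(L), so W
n=14: →11(L), so W
n=15: →11(L), so W
n=16: →10(L), so W
n=17: →11(L), so W
n=18: →15(W), 14(W), 12(W) — all W, so L
n=19: →16(W), 15(W), 13(W) — all W, so L
n=20: →17(W), 16(W), 14(W) — all W, so L
Reading off the rows marked L gives the requested list; there are 9 such values of n.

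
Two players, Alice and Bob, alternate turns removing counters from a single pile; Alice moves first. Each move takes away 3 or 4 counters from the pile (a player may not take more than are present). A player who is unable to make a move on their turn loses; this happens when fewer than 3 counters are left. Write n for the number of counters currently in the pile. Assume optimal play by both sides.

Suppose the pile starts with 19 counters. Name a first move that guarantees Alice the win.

Remove 3, leaving 16.

Work bottom-up. With no move the player to move loses. Otherwise the position is W if at least one move leads to an L position for the opponent, and L if every move leads to a W.
n=0: no move → L
n=1: no move → L
n=2: no move → L
n=3: can move to 0, which is L ⇒ W
n=4: can move to 1, which is L ⇒ W
n=5: can move to 2, which is L ⇒ W
n=6: can move to 2, which is L ⇒ W
n=7: moves to 4(W), 3(W); every one is W ⇒ L
n=8: moves to 5(W), 4(W); every one is W ⇒ L
n=9: moves to 6(W), 5(W); every one is W ⇒ L
n=10: can move to 7, which is L ⇒ W
n=11: can move to 8, which is L ⇒ W
n=12: can move to 9, which is L ⇒ W
n=13: can move to 9, which is L ⇒ W
n=14: moves to 11(W), 10(W); every one is W ⇒ L
n=15: moves to 12(W), 11(W); every one is W ⇒ L
n=16: moves to 13(W), 12(W); every one is W ⇒ L
n=17: can move to 14, which is L ⇒ W
n=18: can move to 15, which is L ⇒ W
n=19: can move to 16, which is L ⇒ W
From 19, the L positions reachable in one move are: 16, 15. Any move reaching one of these is winning.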